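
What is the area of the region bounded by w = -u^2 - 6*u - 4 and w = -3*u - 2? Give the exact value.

Set the curves equal: -u^2 - 6*u - 4 = -3*u - 2, so -u^2 - 3*u - 2 = 0, which factors as -(u + 1)*(u + 2) = 0. The curves meet at u = -2, -1.
On [-2, -1], w = -u^2 - 6*u - 4 is on top; that piece has area ∫[-2,-1] (-u^2 - 3*u - 2) du = 1/6.

1/6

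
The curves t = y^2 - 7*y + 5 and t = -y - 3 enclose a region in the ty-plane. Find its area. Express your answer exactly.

4/3

Both boundary curves give t as a function of y, so integrate with respect to y. Setting them equal: y^2 - 6*y + 8 = 0, i.e. (y - 4)*(y - 2) = 0, so they meet at y = 2, 4.
For y in [2, 4], t = y^2 - 7*y + 5 is on the left; area = ∫[2,4] (-(y^2 - 6*y + 8)) dy = 4/3.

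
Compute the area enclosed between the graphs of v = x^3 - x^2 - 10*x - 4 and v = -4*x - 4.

Set the curves equal: x^3 - x^2 - 10*x - 4 = -4*x - 4, so x^3 - x^2 - 6*x = 0, which factors as x*(x - 3)*(x + 2) = 0. The curves meet at x = -2, 0, 3.
On [-2, 0], v = x^3 - x^2 - 10*x - 4 is on top; that piece has area ∫[-2,0] (x^3 - x^2 - 6*x) dx = 16/3.
On [0, 3], v = -4*x - 4 is on top; that piece has area ∫[0,3] (-(x^3 - x^2 - 6*x)) dx = 63/4.
Total enclosed area = 16/3 + 63/4 = 253/12.

253/12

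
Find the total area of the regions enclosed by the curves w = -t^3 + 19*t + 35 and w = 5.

517/2

Set the curves equal: -t^3 + 19*t + 35 = 5, so -t^3 + 19*t + 30 = 0, which factors as -(t - 5)*(t + 2)*(t + 3) = 0. The curves meet at t = -3, -2, 5.
On [-3, -2], w = 5 is on top; that piece has area ∫[-3,-2] (-(-t^3 + 19*t + 30)) dt = 5/4.
On [-2, 5], w = -t^3 + 19*t + 35 is on top; that piece has area ∫[-2,5] (-t^3 + 19*t + 30) dt = 1029/4.
Total enclosed area = 5/4 + 1029/4 = 517/2.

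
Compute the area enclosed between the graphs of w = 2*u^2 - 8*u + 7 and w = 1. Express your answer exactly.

Set the curves equal: 2*u^2 - 8*u + 7 = 1, so 2*u^2 - 8*u + 6 = 0, which factors as 2*(u - 3)*(u - 1) = 0. The curves meet at u = 1, 3.
On [1, 3], w = 1 is on top; that piece has area ∫[1,3] (-(2*u^2 - 8*u + 6)) du = 8/3.

8/3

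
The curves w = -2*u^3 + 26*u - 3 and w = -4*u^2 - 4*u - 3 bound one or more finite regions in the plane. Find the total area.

863/3

Set the curves equal: -2*u^3 + 26*u - 3 = -4*u^2 - 4*u - 3, so -2*u^3 + 4*u^2 + 30*u = 0, which factors as -2*u*(u - 5)*(u + 3) = 0. The curves meet at u = -3, 0, 5.
On [-3, 0], w = -4*u^2 - 4*u - 3 is on top; that piece has area ∫[-3,0] (-(-2*u^3 + 4*u^2 + 30*u)) du = 117/2.
On [0, 5], w = -2*u^3 + 26*u - 3 is on top; that piece has area ∫[0,5] (-2*u^3 + 4*u^2 + 30*u) du = 1375/6.
Total enclosed area = 117/2 + 1375/6 = 863/3.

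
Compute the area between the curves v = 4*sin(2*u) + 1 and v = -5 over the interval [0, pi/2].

On [0, pi/2], (4*sin(2*u) + 1) - (-5) = 4*sin(2*u) + 6 is ≥ 0 throughout, so the area is a single integral of |4*sin(2*u) + 6|.
∫[0,pi/2] (4*sin(2*u) + 6) du = 4 + 3*pi.

4 + 3*pi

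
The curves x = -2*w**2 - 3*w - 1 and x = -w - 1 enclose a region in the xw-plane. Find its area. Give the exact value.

Both boundary curves give x as a function of w, so integrate with respect to w. Setting them equal: -2*w**2 - 2*w = 0, i.e. -2*w*(w + 1) = 0, so they meet at w = -1, 0.
For w in [-1, 0], x = -2*w**2 - 3*w - 1 is on the right; area = ∫[-1,0] (-2*w**2 - 2*w) dw = 1/3.

1/3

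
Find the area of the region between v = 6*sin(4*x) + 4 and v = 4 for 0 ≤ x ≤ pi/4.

On [0, pi/4], (6*sin(4*x) + 4) - (4) = 6*sin(4*x) is ≥ 0 throughout, so the area is a single integral of |6*sin(4*x)|.
∫[0,pi/4] (6*sin(4*x)) dx = 3.

3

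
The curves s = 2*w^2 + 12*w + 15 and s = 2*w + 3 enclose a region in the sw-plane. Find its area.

Both boundary curves give s as a function of w, so integrate with respect to w. Setting them equal: 2*w^2 + 10*w + 12 = 0, i.e. 2*(w + 2)*(w + 3) = 0, so they meet at w = -3, -2.
For w in [-3, -2], s = 2*w^2 + 12*w + 15 is on the left; area = ∫[-3,-2] (-(2*w^2 + 10*w + 12)) dw = 1/3.

1/3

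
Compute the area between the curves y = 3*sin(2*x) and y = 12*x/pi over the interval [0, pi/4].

3/2 - 3*pi/8

On [0, pi/4], (3*sin(2*x)) - (12*x/pi) = -12*x/pi + 3*sin(2*x) is ≥ 0 throughout, so the area is a single integral of |-12*x/pi + 3*sin(2*x)|.
∫[0,pi/4] (-12*x/pi + 3*sin(2*x)) dx = 3/2 - 3*pi/8.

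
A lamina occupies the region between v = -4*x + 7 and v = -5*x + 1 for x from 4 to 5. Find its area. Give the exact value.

21/2

On [4, 5], (-4*x + 7) - (-5*x + 1) = x + 6 is ≥ 0 throughout, so the area is a single integral of |x + 6|.
∫[4,5] (x + 6) dx = 21/2.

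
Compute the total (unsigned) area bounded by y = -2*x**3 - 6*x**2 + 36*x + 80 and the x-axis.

999/2

The curve meets the x-axis where -2*x**3 - 6*x**2 + 36*x + 80 = 0, i.e. -2*(x - 4)*(x + 2)*(x + 5) = 0, at x = -5, -2, 4.
On [-5, -2] the curve lies below the axis; ∫[-5,-2] (-2*x**3 - 6*x**2 + 36*x + 80) dx = -135/2, giving area 135/2.
On [-2, 4] the curve lies above the axis; ∫[-2,4] (-2*x**3 - 6*x**2 + 36*x + 80) dx = 432, giving area 432.
Total area = 135/2 + 432 = 999/2.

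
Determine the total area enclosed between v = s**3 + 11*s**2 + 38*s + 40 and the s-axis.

37/12

The curve meets the s-axis where s**3 + 11*s**2 + 38*s + 40 = 0, i.e. (s + 2)*(s + 4)*(s + 5) = 0, at s = -5, -4, -2.
On [-5, -4] the curve lies above the axis; ∫[-5,-4] (s**3 + 11*s**2 + 38*s + 40) ds = 5/12, giving area 5/12.
On [-4, -2] the curve lies below the axis; ∫[-4,-2] (s**3 + 11*s**2 + 38*s + 40) ds = -8/3, giving area 8/3.
Total area = 5/12 + 8/3 = 37/12.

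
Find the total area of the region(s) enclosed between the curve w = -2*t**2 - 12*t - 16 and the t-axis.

8/3

The curve meets the t-axis where -2*t**2 - 12*t - 16 = 0, i.e. -2*(t + 2)*(t + 4) = 0, at t = -4, -2.
On [-4, -2] the curve lies above the axis; ∫[-4,-2] (-2*t**2 - 12*t - 16) dt = 8/3, giving area 8/3.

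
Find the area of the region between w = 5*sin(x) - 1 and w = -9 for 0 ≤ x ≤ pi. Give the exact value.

On [0, pi], (5*sin(x) - 1) - (-9) = 5*sin(x) + 8 is ≥ 0 throughout, so the area is a single integral of |5*sin(x) + 8|.
∫[0,pi] (5*sin(x) + 8) dx = 10 + 8*pi.

10 + 8*pi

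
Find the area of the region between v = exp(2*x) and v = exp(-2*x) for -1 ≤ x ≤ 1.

The difference (exp(2*x)) - (exp(-2*x)) = exp(2*x) - exp(-2*x) changes sign at x = 0 inside [-1, 1], so split the integral there.
∫[-1,0] (exp(2*x) - exp(-2*x)) dx = -exp(2)/2 - exp(-2)/2 + 1; the area of that piece is -1 + exp(-2)/2 + exp(2)/2.
∫[0,1] (exp(2*x) - exp(-2*x)) dx = -1 + exp(-2)/2 + exp(2)/2.
Total area = (-1 + exp(-2)/2 + exp(2)/2) + (-1 + exp(-2)/2 + exp(2)/2) = -2 + exp(-2) + exp(2).

-2 + exp(-2) + exp(2)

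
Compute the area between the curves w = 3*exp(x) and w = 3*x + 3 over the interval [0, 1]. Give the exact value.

-15/2 + 3*exp(1)

On [0, 1], (3*exp(x)) - (3*x + 3) = -3*x + 3*exp(x) - 3 is ≥ 0 throughout, so the area is a single integral of |-3*x + 3*exp(x) - 3|.
∫[0,1] (-3*x + 3*exp(x) - 3) dx = -15/2 + 3*exp(1).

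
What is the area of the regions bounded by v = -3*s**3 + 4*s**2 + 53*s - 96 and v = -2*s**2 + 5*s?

568

Set the curves equal: -3*s**3 + 4*s**2 + 53*s - 96 = -2*s**2 + 5*s, so -3*s**3 + 6*s**2 + 48*s - 96 = 0, which factors as -3*(s - 4)*(s - 2)*(s + 4) = 0. The curves meet at s = -4, 2, 4.
On [-4, 2], v = -2*s**2 + 5*s is on top; that piece has area ∫[-4,2] (-(-3*s**3 + 6*s**2 + 48*s - 96)) ds = 540.
On [2, 4], v = -3*s**3 + 4*s**2 + 53*s - 96 is on top; that piece has area ∫[2,4] (-3*s**3 + 6*s**2 + 48*s - 96) ds = 28.
Total enclosed area = 540 + 28 = 568.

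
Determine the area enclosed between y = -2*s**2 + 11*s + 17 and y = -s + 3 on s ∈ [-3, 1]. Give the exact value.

The difference (-2*s**2 + 11*s + 17) - (-s + 3) = -2*s**2 + 12*s + 14 changes sign at s = -1 inside [-3, 1], so split the integral there.
∫[-3,-1] (-2*s**2 + 12*s + 14) ds = -112/3; the area of that piece is 112/3.
∫[-1,1] (-2*s**2 + 12*s + 14) ds = 80/3.
Total area = 112/3 + 80/3 = 64.

64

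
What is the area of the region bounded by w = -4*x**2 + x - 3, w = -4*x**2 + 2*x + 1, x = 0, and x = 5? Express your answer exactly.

65/2

On [0, 5], (-4*x**2 + x - 3) - (-4*x**2 + 2*x + 1) = -x - 4 is ≤ 0 throughout, so the area is a single integral of |-x - 4|.
∫[0,5] (-x - 4) dx = -65/2; the area of that piece is 65/2.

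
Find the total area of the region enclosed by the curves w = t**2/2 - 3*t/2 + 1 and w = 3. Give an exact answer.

125/12

Set the curves equal: t**2/2 - 3*t/2 + 1 = 3, so t**2/2 - 3*t/2 - 2 = 0, which factors as (t - 4)*(t + 1)/2 = 0. The curves meet at t = -1, 4.
On [-1, 4], w = 3 is on top; that piece has area ∫[-1,4] (-(t**2/2 - 3*t/2 - 2)) dt = 125/12.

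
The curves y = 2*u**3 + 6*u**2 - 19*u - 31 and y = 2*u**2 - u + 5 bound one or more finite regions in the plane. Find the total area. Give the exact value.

Set the curves equal: 2*u**3 + 6*u**2 - 19*u - 31 = 2*u**2 - u + 5, so 2*u**3 + 4*u**2 - 18*u - 36 = 0, which factors as 2*(u - 3)*(u + 2)*(u + 3) = 0. The curves meet at u = -3, -2, 3.
On [-3, -2], y = 2*u**3 + 6*u**2 - 19*u - 31 is on top; that piece has area ∫[-3,-2] (2*u**3 + 4*u**2 - 18*u - 36) du = 11/6.
On [-2, 3], y = 2*u**2 - u + 5 is on top; that piece has area ∫[-2,3] (-(2*u**3 + 4*u**2 - 18*u - 36)) du = 875/6.
Total enclosed area = 11/6 + 875/6 = 443/3.

443/3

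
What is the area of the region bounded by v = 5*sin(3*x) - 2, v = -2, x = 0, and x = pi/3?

On [0, pi/3], (5*sin(3*x) - 2) - (-2) = 5*sin(3*x) is ≥ 0 throughout, so the area is a single integral of |5*sin(3*x)|.
∫[0,pi/3] (5*sin(3*x)) dx = 10/3.

10/3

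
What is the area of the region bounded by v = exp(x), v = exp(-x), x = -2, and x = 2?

-4 + 2*exp(-2) + 2*exp(2)

The difference (exp(x)) - (exp(-x)) = exp(x) - exp(-x) changes sign at x = 0 inside [-2, 2], so split the integral there.
∫[-2,0] (exp(x) - exp(-x)) dx = -exp(2) - exp(-2) + 2; the area of that piece is -2 + exp(-2) + exp(2).
∫[0,2] (exp(x) - exp(-x)) dx = -2 + exp(-2) + exp(2).
Total area = (-2 + exp(-2) + exp(2)) + (-2 + exp(-2) + exp(2)) = -4 + 2*exp(-2) + 2*exp(2).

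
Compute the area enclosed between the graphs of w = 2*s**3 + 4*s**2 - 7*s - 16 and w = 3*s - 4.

253/6

Set the curves equal: 2*s**3 + 4*s**2 - 7*s - 16 = 3*s - 4, so 2*s**3 + 4*s**2 - 10*s - 12 = 0, which factors as 2*(s - 2)*(s + 1)*(s + 3) = 0. The curves meet at s = -3, -1, 2.
On [-3, -1], w = 2*s**3 + 4*s**2 - 7*s - 16 is on top; that piece has area ∫[-3,-1] (2*s**3 + 4*s**2 - 10*s - 12) ds = 32/3.
On [-1, 2], w = 3*s - 4 is on top; that piece has area ∫[-1,2] (-(2*s**3 + 4*s**2 - 10*s - 12)) ds = 63/2.
Total enclosed area = 32/3 + 63/2 = 253/6.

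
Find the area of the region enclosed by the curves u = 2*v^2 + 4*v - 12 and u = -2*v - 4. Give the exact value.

125/3

Both boundary curves give u as a function of v, so integrate with respect to v. Setting them equal: 2*v^2 + 6*v - 8 = 0, i.e. 2*(v - 1)*(v + 4) = 0, so they meet at v = -4, 1.
For v in [-4, 1], u = 2*v^2 + 4*v - 12 is on the left; area = ∫[-4,1] (-(2*v^2 + 6*v - 8)) dv = 125/3.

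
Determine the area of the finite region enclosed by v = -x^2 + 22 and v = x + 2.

243/2

Set the curves equal: -x^2 + 22 = x + 2, so -x^2 - x + 20 = 0, which factors as -(x - 4)*(x + 5) = 0. The curves meet at x = -5, 4.
On [-5, 4], v = -x^2 + 22 is on top; that piece has area ∫[-5,4] (-x^2 - x + 20) dx = 243/2.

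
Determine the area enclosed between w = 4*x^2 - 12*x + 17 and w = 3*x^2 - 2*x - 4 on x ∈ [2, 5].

The difference (4*x^2 - 12*x + 17) - (3*x^2 - 2*x - 4) = x^2 - 10*x + 21 changes sign at x = 3 inside [2, 5], so split the integral there.
∫[2,3] (x^2 - 10*x + 21) dx = 7/3.
∫[3,5] (x^2 - 10*x + 21) dx = -16/3; the area of that piece is 16/3.
Total area = 7/3 + 16/3 = 23/3.

23/3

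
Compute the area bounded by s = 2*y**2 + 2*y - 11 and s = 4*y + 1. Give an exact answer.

Both boundary curves give s as a function of y, so integrate with respect to y. Setting them equal: 2*y**2 - 2*y - 12 = 0, i.e. 2*(y - 3)*(y + 2) = 0, so they meet at y = -2, 3.
For y in [-2, 3], s = 2*y**2 + 2*y - 11 is on the left; area = ∫[-2,3] (-(2*y**2 - 2*y - 12)) dy = 125/3.

125/3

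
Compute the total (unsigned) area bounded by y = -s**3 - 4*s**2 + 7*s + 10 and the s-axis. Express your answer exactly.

The curve meets the s-axis where -s**3 - 4*s**2 + 7*s + 10 = 0, i.e. -(s - 2)*(s + 1)*(s + 5) = 0, at s = -5, -1, 2.
On [-5, -1] the curve lies below the axis; ∫[-5,-1] (-s**3 - 4*s**2 + 7*s + 10) ds = -160/3, giving area 160/3.
On [-1, 2] the curve lies above the axis; ∫[-1,2] (-s**3 - 4*s**2 + 7*s + 10) ds = 99/4, giving area 99/4.
Total area = 160/3 + 99/4 = 937/12.

937/12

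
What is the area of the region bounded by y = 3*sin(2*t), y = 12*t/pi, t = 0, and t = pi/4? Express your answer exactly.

On [0, pi/4], (3*sin(2*t)) - (12*t/pi) = -12*t/pi + 3*sin(2*t) is ≥ 0 throughout, so the area is a single integral of |-12*t/pi + 3*sin(2*t)|.
∫[0,pi/4] (-12*t/pi + 3*sin(2*t)) dt = 3/2 - 3*pi/8.

3/2 - 3*pi/8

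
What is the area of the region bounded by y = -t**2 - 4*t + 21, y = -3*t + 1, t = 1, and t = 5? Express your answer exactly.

109/3

The difference (-t**2 - 4*t + 21) - (-3*t + 1) = -t**2 - t + 20 changes sign at t = 4 inside [1, 5], so split the integral there.
∫[1,4] (-t**2 - t + 20) dt = 63/2.
∫[4,5] (-t**2 - t + 20) dt = -29/6; the area of that piece is 29/6.
Total area = 63/2 + 29/6 = 109/3.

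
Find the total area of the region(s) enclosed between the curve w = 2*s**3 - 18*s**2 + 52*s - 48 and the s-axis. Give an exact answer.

The curve meets the s-axis where 2*s**3 - 18*s**2 + 52*s - 48 = 0, i.e. 2*(s - 4)*(s - 3)*(s - 2) = 0, at s = 2, 3, 4.
On [2, 3] the curve lies above the axis; ∫[2,3] (2*s**3 - 18*s**2 + 52*s - 48) ds = 1/2, giving area 1/2.
On [3, 4] the curve lies below the axis; ∫[3,4] (2*s**3 - 18*s**2 + 52*s - 48) ds = -1/2, giving area 1/2.
Total area = 1/2 + 1/2 = 1.

1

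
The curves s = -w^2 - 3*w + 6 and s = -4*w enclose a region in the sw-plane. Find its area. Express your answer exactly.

125/6

Both boundary curves give s as a function of w, so integrate with respect to w. Setting them equal: -w^2 + w + 6 = 0, i.e. -(w - 3)*(w + 2) = 0, so they meet at w = -2, 3.
For w in [-2, 3], s = -w^2 - 3*w + 6 is on the right; area = ∫[-2,3] (-w^2 + w + 6) dw = 125/6.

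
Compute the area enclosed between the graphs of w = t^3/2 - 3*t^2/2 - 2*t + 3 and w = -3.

Set the curves equal: t^3/2 - 3*t^2/2 - 2*t + 3 = -3, so t^3/2 - 3*t^2/2 - 2*t + 6 = 0, which factors as (t - 3)*(t - 2)*(t + 2)/2 = 0. The curves meet at t = -2, 2, 3.
On [-2, 2], w = t^3/2 - 3*t^2/2 - 2*t + 3 is on top; that piece has area ∫[-2,2] (t^3/2 - 3*t^2/2 - 2*t + 6) dt = 16.
On [2, 3], w = -3 is on top; that piece has area ∫[2,3] (-(t^3/2 - 3*t^2/2 - 2*t + 6)) dt = 3/8.
Total enclosed area = 16 + 3/8 = 131/8.

131/8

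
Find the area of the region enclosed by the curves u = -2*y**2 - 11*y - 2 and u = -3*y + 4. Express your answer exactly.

8/3

Both boundary curves give u as a function of y, so integrate with respect to y. Setting them equal: -2*y**2 - 8*y - 6 = 0, i.e. -2*(y + 1)*(y + 3) = 0, so they meet at y = -3, -1.
For y in [-3, -1], u = -2*y**2 - 11*y - 2 is on the right; area = ∫[-3,-1] (-2*y**2 - 8*y - 6) dy = 8/3.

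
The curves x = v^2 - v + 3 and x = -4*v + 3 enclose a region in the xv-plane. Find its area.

Both boundary curves give x as a function of v, so integrate with respect to v. Setting them equal: v^2 + 3*v = 0, i.e. v*(v + 3) = 0, so they meet at v = -3, 0.
For v in [-3, 0], x = v^2 - v + 3 is on the left; area = ∫[-3,0] (-(v^2 + 3*v)) dv = 9/2.

9/2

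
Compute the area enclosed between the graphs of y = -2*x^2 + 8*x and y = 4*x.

Set the curves equal: -2*x^2 + 8*x = 4*x, so -2*x^2 + 4*x = 0, which factors as -2*x*(x - 2) = 0. The curves meet at x = 0, 2.
On [0, 2], y = -2*x^2 + 8*x is on top; that piece has area ∫[0,2] (-2*x^2 + 4*x) dx = 8/3.

8/3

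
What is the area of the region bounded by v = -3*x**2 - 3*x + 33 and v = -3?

Set the curves equal: -3*x**2 - 3*x + 33 = -3, so -3*x**2 - 3*x + 36 = 0, which factors as -3*(x - 3)*(x + 4) = 0. The curves meet at x = -4, 3.
On [-4, 3], v = -3*x**2 - 3*x + 33 is on top; that piece has area ∫[-4,3] (-3*x**2 - 3*x + 36) dx = 343/2.

343/2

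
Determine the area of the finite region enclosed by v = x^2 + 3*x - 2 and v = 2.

Set the curves equal: x^2 + 3*x - 2 = 2, so x^2 + 3*x - 4 = 0, which factors as (x - 1)*(x + 4) = 0. The curves meet at x = -4, 1.
On [-4, 1], v = 2 is on top; that piece has area ∫[-4,1] (-(x^2 + 3*x - 4)) dx = 125/6.

125/6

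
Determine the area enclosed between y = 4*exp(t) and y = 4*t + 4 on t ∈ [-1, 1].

On [-1, 1], (4*exp(t)) - (4*t + 4) = -4*t + 4*exp(t) - 4 is ≥ 0 throughout, so the area is a single integral of |-4*t + 4*exp(t) - 4|.
∫[-1,1] (-4*t + 4*exp(t) - 4) dt = -8 - 4*exp(-1) + 4*exp(1).

-8 - 4*exp(-1) + 4*exp(1)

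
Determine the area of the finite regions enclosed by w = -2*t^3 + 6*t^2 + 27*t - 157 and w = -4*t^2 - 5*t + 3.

Set the curves equal: -2*t^3 + 6*t^2 + 27*t - 157 = -4*t^2 - 5*t + 3, so -2*t^3 + 10*t^2 + 32*t - 160 = 0, which factors as -2*(t - 5)*(t - 4)*(t + 4) = 0. The curves meet at t = -4, 4, 5.
On [-4, 4], w = -4*t^2 - 5*t + 3 is on top; that piece has area ∫[-4,4] (-(-2*t^3 + 10*t^2 + 32*t - 160)) dt = 2560/3.
On [4, 5], w = -2*t^3 + 6*t^2 + 27*t - 157 is on top; that piece has area ∫[4,5] (-2*t^3 + 10*t^2 + 32*t - 160) dt = 17/6.
Total enclosed area = 2560/3 + 17/6 = 5137/6.

5137/6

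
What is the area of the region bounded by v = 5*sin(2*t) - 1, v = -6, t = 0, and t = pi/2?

5 + 5*pi/2

On [0, pi/2], (5*sin(2*t) - 1) - (-6) = 5*sin(2*t) + 5 is ≥ 0 throughout, so the area is a single integral of |5*sin(2*t) + 5|.
∫[0,pi/2] (5*sin(2*t) + 5) dt = 5 + 5*pi/2.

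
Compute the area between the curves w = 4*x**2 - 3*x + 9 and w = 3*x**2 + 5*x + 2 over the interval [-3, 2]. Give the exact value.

The difference (4*x**2 - 3*x + 9) - (3*x**2 + 5*x + 2) = x**2 - 8*x + 7 changes sign at x = 1 inside [-3, 2], so split the integral there.
∫[-3,1] (x**2 - 8*x + 7) dx = 208/3.
∫[1,2] (x**2 - 8*x + 7) dx = -8/3; the area of that piece is 8/3.
Total area = 208/3 + 8/3 = 72.

72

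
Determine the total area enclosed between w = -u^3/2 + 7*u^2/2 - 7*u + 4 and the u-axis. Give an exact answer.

37/24

The curve meets the u-axis where -u^3/2 + 7*u^2/2 - 7*u + 4 = 0, i.e. -(u - 4)*(u - 2)*(u - 1)/2 = 0, at u = 1, 2, 4.
On [1, 2] the curve lies below the axis; ∫[1,2] (-u^3/2 + 7*u^2/2 - 7*u + 4) du = -5/24, giving area 5/24.
On [2, 4] the curve lies above the axis; ∫[2,4] (-u^3/2 + 7*u^2/2 - 7*u + 4) du = 4/3, giving area 4/3.
Total area = 5/24 + 4/3 = 37/24.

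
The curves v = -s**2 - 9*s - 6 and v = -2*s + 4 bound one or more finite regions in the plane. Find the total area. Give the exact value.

9/2

Set the curves equal: -s**2 - 9*s - 6 = -2*s + 4, so -s**2 - 7*s - 10 = 0, which factors as -(s + 2)*(s + 5) = 0. The curves meet at s = -5, -2.
On [-5, -2], v = -s**2 - 9*s - 6 is on top; that piece has area ∫[-5,-2] (-s**2 - 7*s - 10) ds = 9/2.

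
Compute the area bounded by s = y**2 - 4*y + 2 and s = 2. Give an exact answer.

Both boundary curves give s as a function of y, so integrate with respect to y. Setting them equal: y**2 - 4*y = 0, i.e. y*(y - 4) = 0, so they meet at y = 0, 4.
For y in [0, 4], s = y**2 - 4*y + 2 is on the left; area = ∫[0,4] (-(y**2 - 4*y)) dy = 32/3.

32/3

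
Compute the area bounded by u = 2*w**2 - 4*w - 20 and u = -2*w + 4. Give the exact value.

Both boundary curves give u as a function of w, so integrate with respect to w. Setting them equal: 2*w**2 - 2*w - 24 = 0, i.e. 2*(w - 4)*(w + 3) = 0, so they meet at w = -3, 4.
For w in [-3, 4], u = 2*w**2 - 4*w - 20 is on the left; area = ∫[-3,4] (-(2*w**2 - 2*w - 24)) dw = 343/3.

343/3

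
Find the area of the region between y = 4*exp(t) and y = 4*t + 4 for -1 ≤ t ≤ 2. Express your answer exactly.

On [-1, 2], (4*exp(t)) - (4*t + 4) = -4*t + 4*exp(t) - 4 is ≥ 0 throughout, so the area is a single integral of |-4*t + 4*exp(t) - 4|.
∫[-1,2] (-4*t + 4*exp(t) - 4) dt = -18 - 4*exp(-1) + 4*exp(2).

-18 - 4*exp(-1) + 4*exp(2)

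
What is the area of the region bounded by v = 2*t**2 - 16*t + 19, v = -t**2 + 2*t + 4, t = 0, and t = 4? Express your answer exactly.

The difference (2*t**2 - 16*t + 19) - (-t**2 + 2*t + 4) = 3*t**2 - 18*t + 15 changes sign at t = 1 inside [0, 4], so split the integral there.
∫[0,1] (3*t**2 - 18*t + 15) dt = 7.
∫[1,4] (3*t**2 - 18*t + 15) dt = -27; the area of that piece is 27.
Total area = 7 + 27 = 34.

34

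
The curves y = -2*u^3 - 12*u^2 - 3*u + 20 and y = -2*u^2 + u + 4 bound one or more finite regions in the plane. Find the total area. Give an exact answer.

253/6

Set the curves equal: -2*u^3 - 12*u^2 - 3*u + 20 = -2*u^2 + u + 4, so -2*u^3 - 10*u^2 - 4*u + 16 = 0, which factors as -2*(u - 1)*(u + 2)*(u + 4) = 0. The curves meet at u = -4, -2, 1.
On [-4, -2], y = -2*u^2 + u + 4 is on top; that piece has area ∫[-4,-2] (-(-2*u^3 - 10*u^2 - 4*u + 16)) du = 32/3.
On [-2, 1], y = -2*u^3 - 12*u^2 - 3*u + 20 is on top; that piece has area ∫[-2,1] (-2*u^3 - 10*u^2 - 4*u + 16) du = 63/2.
Total enclosed area = 32/3 + 63/2 = 253/6.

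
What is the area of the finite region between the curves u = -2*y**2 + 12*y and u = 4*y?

64/3

Both boundary curves give u as a function of y, so integrate with respect to y. Setting them equal: -2*y**2 + 8*y = 0, i.e. -2*y*(y - 4) = 0, so they meet at y = 0, 4.
For y in [0, 4], u = -2*y**2 + 12*y is on the right; area = ∫[0,4] (-2*y**2 + 8*y) dy = 64/3.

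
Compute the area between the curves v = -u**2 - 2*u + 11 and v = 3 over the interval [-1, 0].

On [-1, 0], (-u**2 - 2*u + 11) - (3) = -u**2 - 2*u + 8 is ≥ 0 throughout, so the area is a single integral of |-u**2 - 2*u + 8|.
∫[-1,0] (-u**2 - 2*u + 8) du = 26/3.

26/3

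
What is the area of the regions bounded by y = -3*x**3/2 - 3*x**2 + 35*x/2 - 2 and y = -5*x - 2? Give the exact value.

Set the curves equal: -3*x**3/2 - 3*x**2 + 35*x/2 - 2 = -5*x - 2, so -3*x**3/2 - 3*x**2 + 45*x/2 = 0, which factors as -3*x*(x - 3)*(x + 5)/2 = 0. The curves meet at x = -5, 0, 3.
On [-5, 0], y = -5*x - 2 is on top; that piece has area ∫[-5,0] (-(-3*x**3/2 - 3*x**2 + 45*x/2)) dx = 1375/8.
On [0, 3], y = -3*x**3/2 - 3*x**2 + 35*x/2 - 2 is on top; that piece has area ∫[0,3] (-3*x**3/2 - 3*x**2 + 45*x/2) dx = 351/8.
Total enclosed area = 1375/8 + 351/8 = 863/4.

863/4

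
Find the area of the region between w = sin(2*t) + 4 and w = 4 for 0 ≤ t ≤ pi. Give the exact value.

The difference (sin(2*t) + 4) - (4) = sin(2*t) changes sign at t = pi/2 inside [0, pi], so split the integral there.
∫[0,pi/2] (sin(2*t)) dt = 1.
∫[pi/2,pi] (sin(2*t)) dt = -1; the area of that piece is 1.
Total area = 1 + 1 = 2.

2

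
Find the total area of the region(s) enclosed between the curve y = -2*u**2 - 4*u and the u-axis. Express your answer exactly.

8/3

The curve meets the u-axis where -2*u**2 - 4*u = 0, i.e. -2*u*(u + 2) = 0, at u = -2, 0.
On [-2, 0] the curve lies above the axis; ∫[-2,0] (-2*u**2 - 4*u) du = 8/3, giving area 8/3.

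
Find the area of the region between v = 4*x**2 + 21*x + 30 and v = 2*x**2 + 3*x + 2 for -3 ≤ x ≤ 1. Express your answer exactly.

The difference (4*x**2 + 21*x + 30) - (2*x**2 + 3*x + 2) = 2*x**2 + 18*x + 28 changes sign at x = -2 inside [-3, 1], so split the integral there.
∫[-3,-2] (2*x**2 + 18*x + 28) dx = -13/3; the area of that piece is 13/3.
∫[-2,1] (2*x**2 + 18*x + 28) dx = 63.
Total area = 13/3 + 63 = 202/3.

202/3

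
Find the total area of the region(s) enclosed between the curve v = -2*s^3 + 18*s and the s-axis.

81

The curve meets the s-axis where -2*s^3 + 18*s = 0, i.e. -2*s*(s - 3)*(s + 3) = 0, at s = -3, 0, 3.
On [-3, 0] the curve lies below the axis; ∫[-3,0] (-2*s^3 + 18*s) ds = -81/2, giving area 81/2.
On [0, 3] the curve lies above the axis; ∫[0,3] (-2*s^3 + 18*s) ds = 81/2, giving area 81/2.
Total area = 81/2 + 81/2 = 81.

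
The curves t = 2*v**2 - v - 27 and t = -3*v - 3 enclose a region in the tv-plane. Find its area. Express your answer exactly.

343/3

Both boundary curves give t as a function of v, so integrate with respect to v. Setting them equal: 2*v**2 + 2*v - 24 = 0, i.e. 2*(v - 3)*(v + 4) = 0, so they meet at v = -4, 3.
For v in [-4, 3], t = 2*v**2 - v - 27 is on the left; area = ∫[-4,3] (-(2*v**2 + 2*v - 24)) dv = 343/3.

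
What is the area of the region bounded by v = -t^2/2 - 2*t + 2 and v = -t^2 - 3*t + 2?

Set the curves equal: -t^2/2 - 2*t + 2 = -t^2 - 3*t + 2, so t^2/2 + t = 0, which factors as t*(t + 2)/2 = 0. The curves meet at t = -2, 0.
On [-2, 0], v = -t^2 - 3*t + 2 is on top; that piece has area ∫[-2,0] (-(t^2/2 + t)) dt = 2/3.

2/3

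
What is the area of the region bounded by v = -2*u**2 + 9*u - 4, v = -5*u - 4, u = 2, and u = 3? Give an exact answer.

67/3

On [2, 3], (-2*u**2 + 9*u - 4) - (-5*u - 4) = -2*u**2 + 14*u is ≥ 0 throughout, so the area is a single integral of |-2*u**2 + 14*u|.
∫[2,3] (-2*u**2 + 14*u) du = 67/3.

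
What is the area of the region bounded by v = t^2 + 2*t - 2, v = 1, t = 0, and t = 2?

4

The difference (t^2 + 2*t - 2) - (1) = t^2 + 2*t - 3 changes sign at t = 1 inside [0, 2], so split the integral there.
∫[0,1] (t^2 + 2*t - 3) dt = -5/3; the area of that piece is 5/3.
∫[1,2] (t^2 + 2*t - 3) dt = 7/3.
Total area = 5/3 + 7/3 = 4.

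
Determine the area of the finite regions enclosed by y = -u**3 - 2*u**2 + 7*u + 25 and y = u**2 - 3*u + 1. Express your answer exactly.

407/4

Set the curves equal: -u**3 - 2*u**2 + 7*u + 25 = u**2 - 3*u + 1, so -u**3 - 3*u**2 + 10*u + 24 = 0, which factors as -(u - 3)*(u + 2)*(u + 4) = 0. The curves meet at u = -4, -2, 3.
On [-4, -2], y = u**2 - 3*u + 1 is on top; that piece has area ∫[-4,-2] (-(-u**3 - 3*u**2 + 10*u + 24)) du = 8.
On [-2, 3], y = -u**3 - 2*u**2 + 7*u + 25 is on top; that piece has area ∫[-2,3] (-u**3 - 3*u**2 + 10*u + 24) du = 375/4.
Total enclosed area = 8 + 375/4 = 407/4.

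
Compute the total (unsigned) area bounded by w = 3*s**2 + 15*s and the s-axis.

125/2

The curve meets the s-axis where 3*s**2 + 15*s = 0, i.e. 3*s*(s + 5) = 0, at s = -5, 0.
On [-5, 0] the curve lies below the axis; ∫[-5,0] (3*s**2 + 15*s) ds = -125/2, giving area 125/2.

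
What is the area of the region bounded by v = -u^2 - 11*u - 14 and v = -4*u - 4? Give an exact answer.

Set the curves equal: -u^2 - 11*u - 14 = -4*u - 4, so -u^2 - 7*u - 10 = 0, which factors as -(u + 2)*(u + 5) = 0. The curves meet at u = -5, -2.
On [-5, -2], v = -u^2 - 11*u - 14 is on top; that piece has area ∫[-5,-2] (-u^2 - 7*u - 10) du = 9/2.

9/2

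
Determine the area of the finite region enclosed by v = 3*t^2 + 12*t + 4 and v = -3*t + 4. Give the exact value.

Set the curves equal: 3*t^2 + 12*t + 4 = -3*t + 4, so 3*t^2 + 15*t = 0, which factors as 3*t*(t + 5) = 0. The curves meet at t = -5, 0.
On [-5, 0], v = -3*t + 4 is on top; that piece has area ∫[-5,0] (-(3*t^2 + 15*t)) dt = 125/2.

125/2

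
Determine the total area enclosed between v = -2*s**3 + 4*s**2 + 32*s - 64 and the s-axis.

1136/3

The curve meets the s-axis where -2*s**3 + 4*s**2 + 32*s - 64 = 0, i.e. -2*(s - 4)*(s - 2)*(s + 4) = 0, at s = -4, 2, 4.
On [-4, 2] the curve lies below the axis; ∫[-4,2] (-2*s**3 + 4*s**2 + 32*s - 64) ds = -360, giving area 360.
On [2, 4] the curve lies above the axis; ∫[2,4] (-2*s**3 + 4*s**2 + 32*s - 64) ds = 56/3, giving area 56/3.
Total area = 360 + 56/3 = 1136/3.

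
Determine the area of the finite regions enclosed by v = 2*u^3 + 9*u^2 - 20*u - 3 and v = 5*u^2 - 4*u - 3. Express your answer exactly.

296/3

Set the curves equal: 2*u^3 + 9*u^2 - 20*u - 3 = 5*u^2 - 4*u - 3, so 2*u^3 + 4*u^2 - 16*u = 0, which factors as 2*u*(u - 2)*(u + 4) = 0. The curves meet at u = -4, 0, 2.
On [-4, 0], v = 2*u^3 + 9*u^2 - 20*u - 3 is on top; that piece has area ∫[-4,0] (2*u^3 + 4*u^2 - 16*u) du = 256/3.
On [0, 2], v = 5*u^2 - 4*u - 3 is on top; that piece has area ∫[0,2] (-(2*u^3 + 4*u^2 - 16*u)) du = 40/3.
Total enclosed area = 256/3 + 40/3 = 296/3.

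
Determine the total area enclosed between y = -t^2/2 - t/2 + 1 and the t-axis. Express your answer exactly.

9/4

The curve meets the t-axis where -t^2/2 - t/2 + 1 = 0, i.e. -(t - 1)*(t + 2)/2 = 0, at t = -2, 1.
On [-2, 1] the curve lies above the axis; ∫[-2,1] (-t^2/2 - t/2 + 1) dt = 9/4, giving area 9/4.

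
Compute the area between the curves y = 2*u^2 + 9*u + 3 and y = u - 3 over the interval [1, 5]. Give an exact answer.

608/3

On [1, 5], (2*u^2 + 9*u + 3) - (u - 3) = 2*u^2 + 8*u + 6 is ≥ 0 throughout, so the area is a single integral of |2*u^2 + 8*u + 6|.
∫[1,5] (2*u^2 + 8*u + 6) du = 608/3.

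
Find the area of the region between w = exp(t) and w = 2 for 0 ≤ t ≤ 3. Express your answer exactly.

-9 + 4*log(2) + exp(3)

The difference (exp(t)) - (2) = exp(t) - 2 changes sign at t = log(2) inside [0, 3], so split the integral there.
∫[0,log(2)] (exp(t) - 2) dt = 1 - log(4); the area of that piece is -1 + log(4).
∫[log(2),3] (exp(t) - 2) dt = -8 + 2*log(2) + exp(3).
Total area = (-1 + log(4)) + (-8 + 2*log(2) + exp(3)) = -9 + 4*log(2) + exp(3).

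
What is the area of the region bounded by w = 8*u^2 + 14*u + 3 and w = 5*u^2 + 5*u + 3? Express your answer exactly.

Set the curves equal: 8*u^2 + 14*u + 3 = 5*u^2 + 5*u + 3, so 3*u^2 + 9*u = 0, which factors as 3*u*(u + 3) = 0. The curves meet at u = -3, 0.
On [-3, 0], w = 5*u^2 + 5*u + 3 is on top; that piece has area ∫[-3,0] (-(3*u^2 + 9*u)) du = 27/2.

27/2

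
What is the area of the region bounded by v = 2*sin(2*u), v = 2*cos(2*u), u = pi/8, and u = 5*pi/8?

On [pi/8, 5*pi/8], (2*sin(2*u)) - (2*cos(2*u)) = 2*sin(2*u) - 2*cos(2*u) is ≥ 0 throughout, so the area is a single integral of |2*sin(2*u) - 2*cos(2*u)|.
∫[pi/8,5*pi/8] (2*sin(2*u) - 2*cos(2*u)) du = 2*sqrt(2).

2*sqrt(2)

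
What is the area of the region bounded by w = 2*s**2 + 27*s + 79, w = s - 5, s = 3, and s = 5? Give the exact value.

On [3, 5], (2*s**2 + 27*s + 79) - (s - 5) = 2*s**2 + 26*s + 84 is ≥ 0 throughout, so the area is a single integral of |2*s**2 + 26*s + 84|.
∫[3,5] (2*s**2 + 26*s + 84) ds = 1324/3.

1324/3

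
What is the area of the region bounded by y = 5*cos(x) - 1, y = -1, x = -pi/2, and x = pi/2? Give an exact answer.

10

On [-pi/2, pi/2], (5*cos(x) - 1) - (-1) = 5*cos(x) is ≥ 0 throughout, so the area is a single integral of |5*cos(x)|.
∫[-pi/2,pi/2] (5*cos(x)) dx = 10.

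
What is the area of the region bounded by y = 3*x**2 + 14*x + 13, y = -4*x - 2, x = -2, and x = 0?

12

The difference (3*x**2 + 14*x + 13) - (-4*x - 2) = 3*x**2 + 18*x + 15 changes sign at x = -1 inside [-2, 0], so split the integral there.
∫[-2,-1] (3*x**2 + 18*x + 15) dx = -5; the area of that piece is 5.
∫[-1,0] (3*x**2 + 18*x + 15) dx = 7.
Total area = 5 + 7 = 12.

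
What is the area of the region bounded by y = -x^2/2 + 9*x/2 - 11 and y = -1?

Set the curves equal: -x^2/2 + 9*x/2 - 11 = -1, so -x^2/2 + 9*x/2 - 10 = 0, which factors as -(x - 5)*(x - 4)/2 = 0. The curves meet at x = 4, 5.
On [4, 5], y = -x^2/2 + 9*x/2 - 11 is on top; that piece has area ∫[4,5] (-x^2/2 + 9*x/2 - 10) dx = 1/12.

1/12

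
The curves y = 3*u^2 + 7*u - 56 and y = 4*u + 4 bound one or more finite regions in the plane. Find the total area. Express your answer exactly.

729/2

Set the curves equal: 3*u^2 + 7*u - 56 = 4*u + 4, so 3*u^2 + 3*u - 60 = 0, which factors as 3*(u - 4)*(u + 5) = 0. The curves meet at u = -5, 4.
On [-5, 4], y = 4*u + 4 is on top; that piece has area ∫[-5,4] (-(3*u^2 + 3*u - 60)) du = 729/2.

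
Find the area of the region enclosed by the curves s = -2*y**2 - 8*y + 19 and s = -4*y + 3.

72

Both boundary curves give s as a function of y, so integrate with respect to y. Setting them equal: -2*y**2 - 4*y + 16 = 0, i.e. -2*(y - 2)*(y + 4) = 0, so they meet at y = -4, 2.
For y in [-4, 2], s = -2*y**2 - 8*y + 19 is on the right; area = ∫[-4,2] (-2*y**2 - 4*y + 16) dy = 72.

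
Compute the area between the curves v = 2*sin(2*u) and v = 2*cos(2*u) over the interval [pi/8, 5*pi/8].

2*sqrt(2)

On [pi/8, 5*pi/8], (2*sin(2*u)) - (2*cos(2*u)) = 2*sin(2*u) - 2*cos(2*u) is ≥ 0 throughout, so the area is a single integral of |2*sin(2*u) - 2*cos(2*u)|.
∫[pi/8,5*pi/8] (2*sin(2*u) - 2*cos(2*u)) du = 2*sqrt(2).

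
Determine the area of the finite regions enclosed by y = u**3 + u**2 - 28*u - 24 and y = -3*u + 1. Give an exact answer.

Set the curves equal: u**3 + u**2 - 28*u - 24 = -3*u + 1, so u**3 + u**2 - 25*u - 25 = 0, which factors as (u - 5)*(u + 1)*(u + 5) = 0. The curves meet at u = -5, -1, 5.
On [-5, -1], y = u**3 + u**2 - 28*u - 24 is on top; that piece has area ∫[-5,-1] (u**3 + u**2 - 25*u - 25) du = 256/3.
On [-1, 5], y = -3*u + 1 is on top; that piece has area ∫[-1,5] (-(u**3 + u**2 - 25*u - 25)) du = 252.
Total enclosed area = 256/3 + 252 = 1012/3.

1012/3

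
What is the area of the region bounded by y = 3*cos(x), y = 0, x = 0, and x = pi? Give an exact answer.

6

The difference (3*cos(x)) - (0) = 3*cos(x) changes sign at x = pi/2 inside [0, pi], so split the integral there.
∫[0,pi/2] (3*cos(x)) dx = 3.
∫[pi/2,pi] (3*cos(x)) dx = -3; the area of that piece is 3.
Total area = 3 + 3 = 6.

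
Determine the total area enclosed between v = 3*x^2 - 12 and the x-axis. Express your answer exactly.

The curve meets the x-axis where 3*x^2 - 12 = 0, i.e. 3*(x - 2)*(x + 2) = 0, at x = -2, 2.
On [-2, 2] the curve lies below the axis; ∫[-2,2] (3*x^2 - 12) dx = -32, giving area 32.

32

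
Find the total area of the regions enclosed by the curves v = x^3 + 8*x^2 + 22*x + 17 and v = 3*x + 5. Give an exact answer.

37/12

Set the curves equal: x^3 + 8*x^2 + 22*x + 17 = 3*x + 5, so x^3 + 8*x^2 + 19*x + 12 = 0, which factors as (x + 1)*(x + 3)*(x + 4) = 0. The curves meet at x = -4, -3, -1.
On [-4, -3], v = x^3 + 8*x^2 + 22*x + 17 is on top; that piece has area ∫[-4,-3] (x^3 + 8*x^2 + 19*x + 12) dx = 5/12.
On [-3, -1], v = 3*x + 5 is on top; that piece has area ∫[-3,-1] (-(x^3 + 8*x^2 + 19*x + 12)) dx = 8/3.
Total enclosed area = 5/12 + 8/3 = 37/12.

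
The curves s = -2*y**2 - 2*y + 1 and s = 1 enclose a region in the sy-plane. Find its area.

1/3

Both boundary curves give s as a function of y, so integrate with respect to y. Setting them equal: -2*y**2 - 2*y = 0, i.e. -2*y*(y + 1) = 0, so they meet at y = -1, 0.
For y in [-1, 0], s = -2*y**2 - 2*y + 1 is on the right; area = ∫[-1,0] (-2*y**2 - 2*y) dy = 1/3.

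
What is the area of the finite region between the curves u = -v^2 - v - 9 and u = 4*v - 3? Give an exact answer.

1/6

Both boundary curves give u as a function of v, so integrate with respect to v. Setting them equal: -v^2 - 5*v - 6 = 0, i.e. -(v + 2)*(v + 3) = 0, so they meet at v = -3, -2.
For v in [-3, -2], u = -v^2 - v - 9 is on the right; area = ∫[-3,-2] (-v^2 - 5*v - 6) dv = 1/6.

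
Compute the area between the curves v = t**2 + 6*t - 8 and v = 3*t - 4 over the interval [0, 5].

127/2

The difference (t**2 + 6*t - 8) - (3*t - 4) = t**2 + 3*t - 4 changes sign at t = 1 inside [0, 5], so split the integral there.
∫[0,1] (t**2 + 3*t - 4) dt = -13/6; the area of that piece is 13/6.
∫[1,5] (t**2 + 3*t - 4) dt = 184/3.
Total area = 13/6 + 184/3 = 127/2.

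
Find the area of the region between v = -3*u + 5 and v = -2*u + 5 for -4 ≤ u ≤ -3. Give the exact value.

On [-4, -3], (-3*u + 5) - (-2*u + 5) = -u is ≥ 0 throughout, so the area is a single integral of |-u|.
∫[-4,-3] (-u) du = 7/2.

7/2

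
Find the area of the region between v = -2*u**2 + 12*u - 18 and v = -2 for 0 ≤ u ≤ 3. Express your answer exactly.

44/3

The difference (-2*u**2 + 12*u - 18) - (-2) = -2*u**2 + 12*u - 16 changes sign at u = 2 inside [0, 3], so split the integral there.
∫[0,2] (-2*u**2 + 12*u - 16) du = -40/3; the area of that piece is 40/3.
∫[2,3] (-2*u**2 + 12*u - 16) du = 4/3.
Total area = 40/3 + 4/3 = 44/3.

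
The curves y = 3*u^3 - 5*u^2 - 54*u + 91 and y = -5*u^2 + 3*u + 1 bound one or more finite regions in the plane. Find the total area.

1551/2

Set the curves equal: 3*u^3 - 5*u^2 - 54*u + 91 = -5*u^2 + 3*u + 1, so 3*u^3 - 57*u + 90 = 0, which factors as 3*(u - 3)*(u - 2)*(u + 5) = 0. The curves meet at u = -5, 2, 3.
On [-5, 2], y = 3*u^3 - 5*u^2 - 54*u + 91 is on top; that piece has area ∫[-5,2] (3*u^3 - 57*u + 90) du = 3087/4.
On [2, 3], y = -5*u^2 + 3*u + 1 is on top; that piece has area ∫[2,3] (-(3*u^3 - 57*u + 90)) du = 15/4.
Total enclosed area = 3087/4 + 15/4 = 1551/2.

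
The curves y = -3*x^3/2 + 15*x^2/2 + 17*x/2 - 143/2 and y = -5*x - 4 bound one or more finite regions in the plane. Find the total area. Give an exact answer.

284

Set the curves equal: -3*x^3/2 + 15*x^2/2 + 17*x/2 - 143/2 = -5*x - 4, so -3*x^3/2 + 15*x^2/2 + 27*x/2 - 135/2 = 0, which factors as -3*(x - 5)*(x - 3)*(x + 3)/2 = 0. The curves meet at x = -3, 3, 5.
On [-3, 3], y = -5*x - 4 is on top; that piece has area ∫[-3,3] (-(-3*x^3/2 + 15*x^2/2 + 27*x/2 - 135/2)) dx = 270.
On [3, 5], y = -3*x^3/2 + 15*x^2/2 + 17*x/2 - 143/2 is on top; that piece has area ∫[3,5] (-3*x^3/2 + 15*x^2/2 + 27*x/2 - 135/2) dx = 14.
Total enclosed area = 270 + 14 = 284.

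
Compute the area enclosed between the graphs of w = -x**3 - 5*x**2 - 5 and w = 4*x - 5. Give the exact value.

Set the curves equal: -x**3 - 5*x**2 - 5 = 4*x - 5, so -x**3 - 5*x**2 - 4*x = 0, which factors as -x*(x + 1)*(x + 4) = 0. The curves meet at x = -4, -1, 0.
On [-4, -1], w = 4*x - 5 is on top; that piece has area ∫[-4,-1] (-(-x**3 - 5*x**2 - 4*x)) dx = 45/4.
On [-1, 0], w = -x**3 - 5*x**2 - 5 is on top; that piece has area ∫[-1,0] (-x**3 - 5*x**2 - 4*x) dx = 7/12.
Total enclosed area = 45/4 + 7/12 = 71/6.

71/6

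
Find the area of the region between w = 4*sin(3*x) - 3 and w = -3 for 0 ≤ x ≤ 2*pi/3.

16/3

The difference (4*sin(3*x) - 3) - (-3) = 4*sin(3*x) changes sign at x = pi/3 inside [0, 2*pi/3], so split the integral there.
∫[0,pi/3] (4*sin(3*x)) dx = 8/3.
∫[pi/3,2*pi/3] (4*sin(3*x)) dx = -8/3; the area of that piece is 8/3.
Total area = 8/3 + 8/3 = 16/3.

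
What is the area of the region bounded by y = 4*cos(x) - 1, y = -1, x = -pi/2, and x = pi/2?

On [-pi/2, pi/2], (4*cos(x) - 1) - (-1) = 4*cos(x) is ≥ 0 throughout, so the area is a single integral of |4*cos(x)|.
∫[-pi/2,pi/2] (4*cos(x)) dx = 8.

8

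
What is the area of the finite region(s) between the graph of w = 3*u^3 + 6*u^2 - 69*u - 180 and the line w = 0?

The curve meets the u-axis where 3*u^3 + 6*u^2 - 69*u - 180 = 0, i.e. 3*(u - 5)*(u + 3)*(u + 4) = 0, at u = -4, -3, 5.
On [-4, -3] the curve lies above the axis; ∫[-4,-3] (3*u^3 + 6*u^2 - 69*u - 180) du = 17/4, giving area 17/4.
On [-3, 5] the curve lies below the axis; ∫[-3,5] (3*u^3 + 6*u^2 - 69*u - 180) du = -1280, giving area 1280.
Total area = 17/4 + 1280 = 5137/4.

5137/4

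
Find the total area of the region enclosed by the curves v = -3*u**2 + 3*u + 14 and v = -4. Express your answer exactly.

Set the curves equal: -3*u**2 + 3*u + 14 = -4, so -3*u**2 + 3*u + 18 = 0, which factors as -3*(u - 3)*(u + 2) = 0. The curves meet at u = -2, 3.
On [-2, 3], v = -3*u**2 + 3*u + 14 is on top; that piece has area ∫[-2,3] (-3*u**2 + 3*u + 18) du = 125/2.

125/2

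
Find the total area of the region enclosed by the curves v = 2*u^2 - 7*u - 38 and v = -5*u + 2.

243

Set the curves equal: 2*u^2 - 7*u - 38 = -5*u + 2, so 2*u^2 - 2*u - 40 = 0, which factors as 2*(u - 5)*(u + 4) = 0. The curves meet at u = -4, 5.
On [-4, 5], v = -5*u + 2 is on top; that piece has area ∫[-4,5] (-(2*u^2 - 2*u - 40)) du = 243.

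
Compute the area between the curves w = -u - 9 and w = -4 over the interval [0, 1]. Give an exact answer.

On [0, 1], (-u - 9) - (-4) = -u - 5 is ≤ 0 throughout, so the area is a single integral of |-u - 5|.
∫[0,1] (-u - 5) du = -11/2; the area of that piece is 11/2.

11/2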